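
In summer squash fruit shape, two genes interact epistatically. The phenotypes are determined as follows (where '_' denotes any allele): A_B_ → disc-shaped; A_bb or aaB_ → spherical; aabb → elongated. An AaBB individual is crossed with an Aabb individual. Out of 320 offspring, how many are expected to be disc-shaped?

Cross: AaBB × Aabb — consider each gene separately:
A gene: Aa × Aa → 1 AA, 2 Aa, 1 aa → 3 A_ : 1 aa (out of 4)
B gene: BB × bb → 4 Bb → 4 B_ (out of 4)
Genotype classes (out of 4 × 4 = 16): A_B_ = 3×4 = 12; aaB_ = 1×4 = 4
Apply the phenotype rules: A_B_ (12) → disc-shaped; aaB_ (4) → spherical
Phenotype counts (out of 16): 12 disc-shaped, 4 spherical
disc-shaped: 12 out of 16 → fraction 3/4
Expected count = 3/4 × 320 = 240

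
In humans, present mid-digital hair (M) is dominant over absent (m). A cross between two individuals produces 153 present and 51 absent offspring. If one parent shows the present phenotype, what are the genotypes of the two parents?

Observed offspring: 153 present, 51 absent
The observed ratio simplifies to 3:1. Absent (mm) offspring appear, so each parent must contribute one m allele. The parent stated to show present carries M, so it is Mm. The other parent is then either Mm or mm: Mm × mm would give a 1:1 split, whereas Mm × Mm gives 3:1 — matching the data. So both parents are heterozygous (Mm × Mm).
Parent genotypes: Mm × Mm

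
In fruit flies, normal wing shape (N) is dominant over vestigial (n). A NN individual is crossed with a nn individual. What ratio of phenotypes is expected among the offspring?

Punnett square for NN × nn:
Offspring genotypes: 4 Nn
normal: 4, vestigial: 0
Ratio: all normal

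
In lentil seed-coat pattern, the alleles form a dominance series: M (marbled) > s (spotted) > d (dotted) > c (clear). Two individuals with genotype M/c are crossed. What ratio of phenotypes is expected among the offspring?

Cross: M/c × M/c
Allele dominance: M > s > d > c
Offspring genotypes: 1 M/M, 2 M/c, 1 c/c
Phenotype counts: 3 marbled, 1 clear
Ratio: 3 marbled : 1 clear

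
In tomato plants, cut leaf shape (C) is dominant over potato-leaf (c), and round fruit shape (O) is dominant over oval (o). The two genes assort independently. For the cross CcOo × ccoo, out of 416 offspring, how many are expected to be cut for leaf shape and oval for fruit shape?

Dihybrid cross CcOo × ccoo — consider each gene separately:
leaf shape: Cc × cc → 2 Cc, 2 cc → 2 C_ : 2 cc (out of 4)
fruit shape: Oo × oo → 2 Oo, 2 oo → 2 O_ : 2 oo (out of 4)
Looking for: cut (C_) and oval (oo)
P(cut) = 2/4, P(oval) = 2/4
P(both) = 2/4 × 2/4 = 4/16 = 1/4
Expected count = 1/4 × 416 = 104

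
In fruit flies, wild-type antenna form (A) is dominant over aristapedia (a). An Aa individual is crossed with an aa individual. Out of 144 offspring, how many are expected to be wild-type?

Punnett square for Aa × aa:
Offspring genotypes: 2 Aa, 2 aa
wild-type: 2, aristapedia: 2
wild-type: 2 out of 4 → fraction 1/2
Expected count = 1/2 × 144 = 72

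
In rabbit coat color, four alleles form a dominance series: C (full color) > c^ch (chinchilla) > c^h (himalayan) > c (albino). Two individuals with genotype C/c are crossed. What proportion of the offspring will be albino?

Cross: C/c × C/c
Allele dominance: C > c^ch > c^h > c
Offspring genotypes: 1 C/C, 2 C/c, 1 c/c
Phenotype counts: 3 full color, 1 albino
albino: 1 out of 4
Probability: 1/4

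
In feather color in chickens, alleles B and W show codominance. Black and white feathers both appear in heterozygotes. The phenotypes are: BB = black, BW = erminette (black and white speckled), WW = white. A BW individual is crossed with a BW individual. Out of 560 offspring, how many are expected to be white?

Punnett square for BW × BW:
Offspring genotypes: 1 BB, 2 BW, 1 WW
Phenotype counts: 1 black, 2 erminette (black and white speckled), 1 white
white: 1 out of 4 → fraction 1/4
Expected count = 1/4 × 560 = 140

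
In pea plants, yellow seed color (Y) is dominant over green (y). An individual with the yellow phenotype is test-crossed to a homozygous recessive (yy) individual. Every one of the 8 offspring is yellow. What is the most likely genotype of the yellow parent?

Test cross: ? × yy
All offspring are yellow.
If the unknown parent were heterozygous (Yy), about half of 8 offspring would be green; none are. The unknown parent is most likely homozygous dominant (YY).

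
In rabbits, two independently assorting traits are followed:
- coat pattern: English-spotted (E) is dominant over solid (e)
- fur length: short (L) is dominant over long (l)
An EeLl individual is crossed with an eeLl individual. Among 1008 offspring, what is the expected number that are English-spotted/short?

Dihybrid cross EeLl × eeLl — consider each gene separately:
coat pattern: Ee × ee → 2 Ee, 2 ee → 2 E_ : 2 ee (out of 4)
fur length: Ll × Ll → 1 LL, 2 Ll, 1 ll → 3 L_ : 1 ll (out of 4)
Combine (counts out of 4 × 4 = 16): English-spotted/short (E_L_) = 2×3 = 6; English-spotted/long (E_ll) = 2×1 = 2; solid/short (eeL_) = 2×3 = 6; solid/long (eell) = 2×1 = 2
Phenotype counts (out of 16): 6 English-spotted/short, 2 English-spotted/long, 6 solid/short, 2 solid/long
English-spotted/short: 6 out of 16 → fraction 3/8
Expected count = 3/8 × 1008 = 378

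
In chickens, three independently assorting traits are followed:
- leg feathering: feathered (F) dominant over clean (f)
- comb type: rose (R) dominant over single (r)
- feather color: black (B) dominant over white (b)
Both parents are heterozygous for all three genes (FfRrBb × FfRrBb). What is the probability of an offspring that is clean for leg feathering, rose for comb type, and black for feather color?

Trihybrid cross: FfRrBb × FfRrBb
Each trait segregates independently with a 3:1 phenotypic ratio, so each gene contributes 3/4 (dominant) or 1/4 (recessive).
Target: clean (leg feathering), rose (comb type), black (feather color)
Probability = product of independent per-trait probabilities
= 1/4 × 3/4 × 3/4 = 9/64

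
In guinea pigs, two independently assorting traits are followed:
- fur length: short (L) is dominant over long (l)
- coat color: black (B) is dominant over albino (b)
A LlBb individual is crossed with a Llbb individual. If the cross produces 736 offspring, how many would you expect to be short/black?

Dihybrid cross LlBb × Llbb — consider each gene separately:
fur length: Ll × Ll → 1 LL, 2 Ll, 1 ll → 3 L_ : 1 ll (out of 4)
coat color: Bb × bb → 2 Bb, 2 bb → 2 B_ : 2 bb (out of 4)
Combine (counts out of 4 × 4 = 16): short/black (L_B_) = 3×2 = 6; short/albino (L_bb) = 3×2 = 6; long/black (llB_) = 1×2 = 2; long/albino (llbb) = 1×2 = 2
Phenotype counts (out of 16): 6 short/black, 6 short/albino, 2 long/black, 2 long/albino
short/black: 6 out of 16 → fraction 3/8
Expected count = 3/8 × 736 = 276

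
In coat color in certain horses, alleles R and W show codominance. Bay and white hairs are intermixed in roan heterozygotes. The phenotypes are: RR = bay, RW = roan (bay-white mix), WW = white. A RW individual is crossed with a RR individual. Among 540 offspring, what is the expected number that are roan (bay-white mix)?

Punnett square for RW × RR:
Offspring genotypes: 2 RR, 2 RW
Phenotype counts: 2 bay, 2 roan (bay-white mix)
roan (bay-white mix): 2 out of 4 → fraction 1/2
Expected count = 1/2 × 540 = 270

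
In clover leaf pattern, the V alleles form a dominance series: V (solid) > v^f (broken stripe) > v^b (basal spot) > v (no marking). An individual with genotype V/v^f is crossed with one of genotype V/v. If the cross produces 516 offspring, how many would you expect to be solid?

Cross: V/v^f × V/v
Allele dominance: V > v^f > v^b > v
Offspring genotypes: 1 V/V, 1 V/v, 1 V/v^f, 1 v^f/v
Phenotype counts: 3 solid, 1 broken stripe
solid: 3 out of 4 → fraction 3/4
Expected count = 3/4 × 516 = 387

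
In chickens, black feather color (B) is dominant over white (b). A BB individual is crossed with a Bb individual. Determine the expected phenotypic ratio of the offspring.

Punnett square for BB × Bb:
Offspring genotypes: 2 BB, 2 Bb
black: 4, white: 0
Ratio: all black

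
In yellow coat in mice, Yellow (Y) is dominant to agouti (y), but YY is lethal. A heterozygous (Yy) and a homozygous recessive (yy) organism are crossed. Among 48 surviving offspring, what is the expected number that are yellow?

Cross: Yy × yy
Punnett square offspring (before lethality): 2 Yy, 2 yy
No YY offspring are produced in this cross.
yellow: 2 out of 4 → fraction 1/2
Expected count = 1/2 × 48 = 24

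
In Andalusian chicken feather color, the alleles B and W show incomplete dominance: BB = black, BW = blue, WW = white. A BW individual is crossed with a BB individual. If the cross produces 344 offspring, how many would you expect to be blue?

Punnett square for BW × BB:
Offspring genotypes: 2 BB, 2 BW
Phenotype counts: 2 black, 2 blue
blue: 2 out of 4 → fraction 1/2
Expected count = 1/2 × 344 = 172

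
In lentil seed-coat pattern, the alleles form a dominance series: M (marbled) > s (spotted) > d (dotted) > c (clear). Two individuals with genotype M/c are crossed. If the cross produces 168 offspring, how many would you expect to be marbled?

Cross: M/c × M/c
Allele dominance: M > s > d > c
Offspring genotypes: 1 M/M, 2 M/c, 1 c/c
Phenotype counts: 3 marbled, 1 clear
marbled: 3 out of 4 → fraction 3/4
Expected count = 3/4 × 168 = 126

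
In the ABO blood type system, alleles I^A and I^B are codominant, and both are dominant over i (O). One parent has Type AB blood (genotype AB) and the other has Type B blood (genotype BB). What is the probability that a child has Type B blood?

Cross: AB × BB
Possible offspring genotypes: 2 AB, 2 BB
Blood type counts: 2 Type AB, 2 Type B
Probability of Type B: 2/4 = 1/2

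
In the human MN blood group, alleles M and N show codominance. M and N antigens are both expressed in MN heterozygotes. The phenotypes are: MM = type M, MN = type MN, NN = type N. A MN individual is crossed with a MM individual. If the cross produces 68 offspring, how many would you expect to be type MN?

Punnett square for MN × MM:
Offspring genotypes: 2 MM, 2 MN
Phenotype counts: 2 type M, 2 type MN
type MN: 2 out of 4 → fraction 1/2
Expected count = 1/2 × 68 = 34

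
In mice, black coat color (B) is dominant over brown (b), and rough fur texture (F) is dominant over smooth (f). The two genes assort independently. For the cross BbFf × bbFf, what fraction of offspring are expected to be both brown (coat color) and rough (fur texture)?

Dihybrid cross BbFf × bbFf — consider each gene separately:
coat color: Bb × bb → 2 Bb, 2 bb → 2 B_ : 2 bb (out of 4)
fur texture: Ff × Ff → 1 FF, 2 Ff, 1 ff → 3 F_ : 1 ff (out of 4)
Looking for: brown (bb) and rough (F_)
P(brown) = 2/4, P(rough) = 3/4
P(both) = 2/4 × 3/4 = 6/16 = 3/8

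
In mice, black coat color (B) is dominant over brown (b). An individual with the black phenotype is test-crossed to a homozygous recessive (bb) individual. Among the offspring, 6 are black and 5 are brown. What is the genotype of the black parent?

Test cross: ? × bb
Offspring: 6 black, 5 brown — approximately 1:1.
A 1:1 ratio in a test cross indicates the unknown parent is heterozygous (Bb).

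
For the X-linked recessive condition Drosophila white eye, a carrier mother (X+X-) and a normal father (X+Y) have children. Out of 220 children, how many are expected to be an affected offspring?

Cross: X+X- × X+Y
Offspring: 1 X+X+, 1 X+Y, 1 X+X-, 1 X-Y
Probability of an affected offspring: 1/4
Expected count = 1/4 × 220 = 55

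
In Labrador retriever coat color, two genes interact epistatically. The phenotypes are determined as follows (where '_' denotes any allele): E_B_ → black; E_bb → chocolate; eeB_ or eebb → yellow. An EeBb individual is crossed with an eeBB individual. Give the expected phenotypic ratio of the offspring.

Cross: EeBb × eeBB — consider each gene separately:
E gene: Ee × ee → 2 Ee, 2 ee → 2 E_ : 2 ee (out of 4)
B gene: Bb × BB → 2 BB, 2 Bb → 4 B_ (out of 4)
Genotype classes (out of 4 × 4 = 16): E_B_ = 2×4 = 8; eeB_ = 2×4 = 8
Apply the phenotype rules: E_B_ (8) → black; eeB_ (8) → yellow
Phenotype counts (out of 16): 8 black, 8 yellow
Ratio: 1 black : 1 yellow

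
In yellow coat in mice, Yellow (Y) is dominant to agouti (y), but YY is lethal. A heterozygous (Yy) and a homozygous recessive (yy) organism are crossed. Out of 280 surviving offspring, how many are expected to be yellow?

Cross: Yy × yy
Punnett square offspring (before lethality): 2 Yy, 2 yy
No YY offspring are produced in this cross.
yellow: 2 out of 4 → fraction 1/2
Expected count = 1/2 × 280 = 140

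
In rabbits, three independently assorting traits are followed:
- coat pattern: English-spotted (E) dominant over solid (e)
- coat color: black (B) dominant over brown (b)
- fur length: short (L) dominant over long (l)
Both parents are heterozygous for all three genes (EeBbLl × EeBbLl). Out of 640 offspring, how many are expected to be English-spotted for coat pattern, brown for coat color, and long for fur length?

Trihybrid cross: EeBbLl × EeBbLl
Each trait segregates independently with a 3:1 phenotypic ratio, so each gene contributes 3/4 (dominant) or 1/4 (recessive).
Target: English-spotted (coat pattern), brown (coat color), long (fur length)
Probability = product of independent per-trait probabilities
= 3/4 × 1/4 × 1/4 = 3/64
Expected count = 3/64 × 640 = 30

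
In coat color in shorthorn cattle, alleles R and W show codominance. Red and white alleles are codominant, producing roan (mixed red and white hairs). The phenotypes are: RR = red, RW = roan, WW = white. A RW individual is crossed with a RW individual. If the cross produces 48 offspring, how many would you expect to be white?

Punnett square for RW × RW:
Offspring genotypes: 1 RR, 2 RW, 1 WW
Phenotype counts: 1 red, 2 roan, 1 white
white: 1 out of 4 → fraction 1/4
Expected count = 1/4 × 48 = 12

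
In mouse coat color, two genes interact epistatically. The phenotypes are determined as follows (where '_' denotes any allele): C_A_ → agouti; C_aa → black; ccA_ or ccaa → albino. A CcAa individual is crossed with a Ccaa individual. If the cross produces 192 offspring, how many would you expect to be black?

Cross: CcAa × Ccaa — consider each gene separately:
C gene: Cc × Cc → 1 CC, 2 Cc, 1 cc → 3 C_ : 1 cc (out of 4)
A gene: Aa × aa → 2 Aa, 2 aa → 2 A_ : 2 aa (out of 4)
Genotype classes (out of 4 × 4 = 16): C_A_ = 3×2 = 6; C_aa = 3×2 = 6; ccA_ = 1×2 = 2; ccaa = 1×2 = 2
Apply the phenotype rules: C_A_ (6) → agouti; C_aa (6) → black; ccA_ (2) + ccaa (2) → albino
Phenotype counts (out of 16): 6 agouti, 6 black, 4 albino
black: 6 out of 16 → fraction 3/8
Expected count = 3/8 × 192 = 72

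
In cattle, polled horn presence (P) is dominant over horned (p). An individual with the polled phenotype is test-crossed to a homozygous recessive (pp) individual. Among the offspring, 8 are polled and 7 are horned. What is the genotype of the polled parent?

Test cross: ? × pp
Offspring: 8 polled, 7 horned — approximately 1:1.
A 1:1 ratio in a test cross indicates the unknown parent is heterozygous (Pp).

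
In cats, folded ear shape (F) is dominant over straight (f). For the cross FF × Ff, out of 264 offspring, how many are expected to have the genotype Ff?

Punnett square for FF × Ff:
Offspring genotypes: 2 FF, 2 Ff
Total offspring: 4
Count with target: 2
Probability: 2/4 = 1/2
Expected count = 1/2 × 264 = 132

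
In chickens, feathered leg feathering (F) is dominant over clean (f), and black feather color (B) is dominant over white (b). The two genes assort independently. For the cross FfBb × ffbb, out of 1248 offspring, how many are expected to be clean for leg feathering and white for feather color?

Dihybrid cross FfBb × ffbb — consider each gene separately:
leg feathering: Ff × ff → 2 Ff, 2 ff → 2 F_ : 2 ff (out of 4)
feather color: Bb × bb → 2 Bb, 2 bb → 2 B_ : 2 bb (out of 4)
Looking for: clean (ff) and white (bb)
P(clean) = 2/4, P(white) = 2/4
P(both) = 2/4 × 2/4 = 4/16 = 1/4
Expected count = 1/4 × 1248 = 312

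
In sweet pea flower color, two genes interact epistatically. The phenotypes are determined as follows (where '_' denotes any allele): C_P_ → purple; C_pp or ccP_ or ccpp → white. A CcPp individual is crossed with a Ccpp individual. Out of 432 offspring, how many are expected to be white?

Cross: CcPp × Ccpp — consider each gene separately:
C gene: Cc × Cc → 1 CC, 2 Cc, 1 cc → 3 C_ : 1 cc (out of 4)
P gene: Pp × pp → 2 Pp, 2 pp → 2 P_ : 2 pp (out of 4)
Genotype classes (out of 4 × 4 = 16): C_P_ = 3×2 = 6; C_pp = 3×2 = 6; ccP_ = 1×2 = 2; ccpp = 1×2 = 2
Apply the phenotype rules: C_P_ (6) → purple; C_pp (6) + ccP_ (2) + ccpp (2) → white
Phenotype counts (out of 16): 6 purple, 10 white
white: 10 out of 16 → fraction 5/8
Expected count = 5/8 × 432 = 270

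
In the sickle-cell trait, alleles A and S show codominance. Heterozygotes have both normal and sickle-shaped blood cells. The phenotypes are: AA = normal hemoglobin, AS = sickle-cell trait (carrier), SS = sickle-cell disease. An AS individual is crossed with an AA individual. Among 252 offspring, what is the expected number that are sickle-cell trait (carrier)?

Punnett square for AS × AA:
Offspring genotypes: 2 AA, 2 AS
Phenotype counts: 2 normal hemoglobin, 2 sickle-cell trait (carrier)
sickle-cell trait (carrier): 2 out of 4 → fraction 1/2
Expected count = 1/2 × 252 = 126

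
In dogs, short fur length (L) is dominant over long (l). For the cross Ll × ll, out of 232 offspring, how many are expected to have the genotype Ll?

Punnett square for Ll × ll:
Offspring genotypes: 2 Ll, 2 ll
Total offspring: 4
Count with target: 2
Probability: 2/4 = 1/2
Expected count = 1/2 × 232 = 116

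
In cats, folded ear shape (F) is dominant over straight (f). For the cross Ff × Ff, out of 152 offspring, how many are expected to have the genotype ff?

Punnett square for Ff × Ff:
Offspring genotypes: 1 FF, 2 Ff, 1 ff
Total offspring: 4
Count with target: 1
Probability: 1/4
Expected count = 1/4 × 152 = 38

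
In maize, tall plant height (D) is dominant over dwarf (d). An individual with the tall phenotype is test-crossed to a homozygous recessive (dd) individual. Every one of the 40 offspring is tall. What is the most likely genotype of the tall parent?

Test cross: ? × dd
All offspring are tall.
If the unknown parent were heterozygous (Dd), about half of 40 offspring would be dwarf; none are. The unknown parent is most likely homozygous dominant (DD).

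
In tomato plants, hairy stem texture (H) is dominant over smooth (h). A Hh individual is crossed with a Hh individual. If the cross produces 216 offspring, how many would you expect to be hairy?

Punnett square for Hh × Hh:
Offspring genotypes: 1 HH, 2 Hh, 1 hh
hairy: 3, smooth: 1
hairy: 3 out of 4 → fraction 3/4
Expected count = 3/4 × 216 = 162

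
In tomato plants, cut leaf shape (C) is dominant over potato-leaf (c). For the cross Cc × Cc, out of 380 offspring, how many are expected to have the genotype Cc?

Punnett square for Cc × Cc:
Offspring genotypes: 1 CC, 2 Cc, 1 cc
Total offspring: 4
Count with target: 2
Probability: 2/4 = 1/2
Expected count = 1/2 × 380 = 190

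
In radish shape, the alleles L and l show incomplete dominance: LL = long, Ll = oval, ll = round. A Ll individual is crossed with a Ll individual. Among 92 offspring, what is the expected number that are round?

Punnett square for Ll × Ll:
Offspring genotypes: 1 LL, 2 Ll, 1 ll
Phenotype counts: 1 long, 2 oval, 1 round
round: 1 out of 4 → fraction 1/4
Expected count = 1/4 × 92 = 23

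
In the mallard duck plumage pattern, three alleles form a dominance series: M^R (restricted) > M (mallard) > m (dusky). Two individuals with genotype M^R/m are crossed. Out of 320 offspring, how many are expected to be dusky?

Cross: M^R/m × M^R/m
Allele dominance: M^R > M > m
Offspring genotypes: 1 M^R/M^R, 2 M^R/m, 1 m/m
Phenotype counts: 3 restricted, 1 dusky
dusky: 1 out of 4 → fraction 1/4
Expected count = 1/4 × 320 = 80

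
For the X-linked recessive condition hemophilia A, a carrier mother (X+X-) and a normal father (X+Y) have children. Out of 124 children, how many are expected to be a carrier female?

Cross: X+X- × X+Y
Offspring: 1 X+X+, 1 X+Y, 1 X+X-, 1 X-Y
Probability of a carrier female: 1/4
Expected count = 1/4 × 124 = 31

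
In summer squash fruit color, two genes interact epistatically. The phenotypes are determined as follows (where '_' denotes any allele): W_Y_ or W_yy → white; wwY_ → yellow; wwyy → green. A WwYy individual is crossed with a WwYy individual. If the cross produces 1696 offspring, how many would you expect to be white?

Cross: WwYy × WwYy — consider each gene separately:
W gene: Ww × Ww → 1 WW, 2 Ww, 1 ww → 3 W_ : 1 ww (out of 4)
Y gene: Yy × Yy → 1 YY, 2 Yy, 1 yy → 3 Y_ : 1 yy (out of 4)
Genotype classes (out of 4 × 4 = 16): W_Y_ = 3×3 = 9; W_yy = 3×1 = 3; wwY_ = 1×3 = 3; wwyy = 1×1 = 1
Apply the phenotype rules: W_Y_ (9) + W_yy (3) → white; wwY_ (3) → yellow; wwyy (1) → green
Phenotype counts (out of 16): 12 white, 3 yellow, 1 green
white: 12 out of 16 → fraction 3/4
Expected count = 3/4 × 1696 = 1272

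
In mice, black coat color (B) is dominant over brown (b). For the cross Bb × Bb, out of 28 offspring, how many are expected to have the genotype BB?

Punnett square for Bb × Bb:
Offspring genotypes: 1 BB, 2 Bb, 1 bb
Total offspring: 4
Count with target: 1
Probability: 1/4
Expected count = 1/4 × 28 = 7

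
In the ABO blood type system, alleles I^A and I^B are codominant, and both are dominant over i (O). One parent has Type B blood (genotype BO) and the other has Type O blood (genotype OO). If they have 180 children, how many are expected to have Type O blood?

Cross: BO × OO
Possible offspring genotypes: 2 BO, 2 OO
Blood type counts: 2 Type B, 2 Type O
Probability of Type O: 2/4 = 1/2
Expected count = 1/2 × 180 = 90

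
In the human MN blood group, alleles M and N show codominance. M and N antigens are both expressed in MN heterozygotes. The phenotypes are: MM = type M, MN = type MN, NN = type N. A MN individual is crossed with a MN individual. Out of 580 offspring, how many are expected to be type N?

Punnett square for MN × MN:
Offspring genotypes: 1 MM, 2 MN, 1 NN
Phenotype counts: 1 type M, 2 type MN, 1 type N
type N: 1 out of 4 → fraction 1/4
Expected count = 1/4 × 580 = 145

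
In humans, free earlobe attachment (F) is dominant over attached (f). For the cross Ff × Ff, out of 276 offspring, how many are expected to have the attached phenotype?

Punnett square for Ff × Ff:
Offspring genotypes: 1 FF, 2 Ff, 1 ff
Total offspring: 4
Count with target: 1
Probability: 1/4
Expected count = 1/4 × 276 = 69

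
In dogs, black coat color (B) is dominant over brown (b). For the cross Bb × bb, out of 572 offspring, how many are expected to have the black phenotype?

Punnett square for Bb × bb:
Offspring genotypes: 2 Bb, 2 bb
Total offspring: 4
Count with target: 2
Probability: 2/4 = 1/2
Expected count = 1/2 × 572 = 286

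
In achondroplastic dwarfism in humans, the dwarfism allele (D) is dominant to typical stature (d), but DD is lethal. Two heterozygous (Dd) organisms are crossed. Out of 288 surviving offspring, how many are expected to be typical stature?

Cross: Dd × Dd
Punnett square offspring (before lethality): 1 DD, 2 Dd, 1 dd
The DD genotype is lethal (embryos die); surviving offspring: 2 Dd, 1 dd
typical stature: 1 out of 3 → fraction 1/3
Expected count = 1/3 × 288 = 96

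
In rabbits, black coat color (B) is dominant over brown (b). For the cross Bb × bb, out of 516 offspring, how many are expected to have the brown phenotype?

Punnett square for Bb × bb:
Offspring genotypes: 2 Bb, 2 bb
Total offspring: 4
Count with target: 2
Probability: 2/4 = 1/2
Expected count = 1/2 × 516 = 258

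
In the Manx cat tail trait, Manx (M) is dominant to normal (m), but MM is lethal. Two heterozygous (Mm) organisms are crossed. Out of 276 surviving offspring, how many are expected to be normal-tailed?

Cross: Mm × Mm
Punnett square offspring (before lethality): 1 MM, 2 Mm, 1 mm
The MM genotype is lethal (embryos die); surviving offspring: 2 Mm, 1 mm
normal-tailed: 1 out of 3 → fraction 1/3
Expected count = 1/3 × 276 = 92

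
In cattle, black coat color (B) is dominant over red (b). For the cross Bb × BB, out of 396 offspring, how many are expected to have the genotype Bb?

Punnett square for Bb × BB:
Offspring genotypes: 2 BB, 2 Bb
Total offspring: 4
Count with target: 2
Probability: 2/4 = 1/2
Expected count = 1/2 × 396 = 198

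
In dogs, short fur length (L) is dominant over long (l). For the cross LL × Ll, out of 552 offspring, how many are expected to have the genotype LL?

Punnett square for LL × Ll:
Offspring genotypes: 2 LL, 2 Ll
Total offspring: 4
Count with target: 2
Probability: 2/4 = 1/2
Expected count = 1/2 × 552 = 276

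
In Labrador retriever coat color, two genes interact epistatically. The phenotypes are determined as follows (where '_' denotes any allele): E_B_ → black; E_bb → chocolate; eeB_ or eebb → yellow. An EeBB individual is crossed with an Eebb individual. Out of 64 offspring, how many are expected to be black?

Cross: EeBB × Eebb — consider each gene separately:
E gene: Ee × Ee → 1 EE, 2 Ee, 1 ee → 3 E_ : 1 ee (out of 4)
B gene: BB × bb → 4 Bb → 4 B_ (out of 4)
Genotype classes (out of 4 × 4 = 16): E_B_ = 3×4 = 12; eeB_ = 1×4 = 4
Apply the phenotype rules: E_B_ (12) → black; eeB_ (4) → yellow
Phenotype counts (out of 16): 12 black, 4 yellow
black: 12 out of 16 → fraction 3/4
Expected count = 3/4 × 64 = 48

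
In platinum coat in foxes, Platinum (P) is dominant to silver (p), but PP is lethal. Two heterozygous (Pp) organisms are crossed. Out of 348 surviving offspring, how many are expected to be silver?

Cross: Pp × Pp
Punnett square offspring (before lethality): 1 PP, 2 Pp, 1 pp
The PP genotype is lethal (embryos die); surviving offspring: 2 Pp, 1 pp
silver: 1 out of 3 → fraction 1/3
Expected count = 1/3 × 348 = 116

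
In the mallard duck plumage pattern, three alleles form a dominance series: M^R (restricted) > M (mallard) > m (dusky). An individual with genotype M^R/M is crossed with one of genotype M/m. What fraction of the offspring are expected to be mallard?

Cross: M^R/M × M/m
Allele dominance: M^R > M > m
Offspring genotypes: 1 M^R/M, 1 M^R/m, 1 M/M, 1 M/m
Phenotype counts: 2 restricted, 2 mallard
mallard: 2 out of 4
Probability: 2/4 = 1/2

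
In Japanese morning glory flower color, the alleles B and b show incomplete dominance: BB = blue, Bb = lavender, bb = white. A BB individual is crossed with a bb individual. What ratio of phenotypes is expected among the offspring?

Punnett square for BB × bb:
Offspring genotypes: 4 Bb
Phenotype counts: 4 lavender
Ratio: all lavender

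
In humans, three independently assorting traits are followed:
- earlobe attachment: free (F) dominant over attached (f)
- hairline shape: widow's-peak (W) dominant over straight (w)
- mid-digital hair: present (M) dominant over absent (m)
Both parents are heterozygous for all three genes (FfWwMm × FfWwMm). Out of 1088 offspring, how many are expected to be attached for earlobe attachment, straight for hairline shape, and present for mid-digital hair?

Trihybrid cross: FfWwMm × FfWwMm
Each trait segregates independently with a 3:1 phenotypic ratio, so each gene contributes 3/4 (dominant) or 1/4 (recessive).
Target: attached (earlobe attachment), straight (hairline shape), present (mid-digital hair)
Probability = product of independent per-trait probabilities
= 1/4 × 1/4 × 3/4 = 3/64
Expected count = 3/64 × 1088 = 51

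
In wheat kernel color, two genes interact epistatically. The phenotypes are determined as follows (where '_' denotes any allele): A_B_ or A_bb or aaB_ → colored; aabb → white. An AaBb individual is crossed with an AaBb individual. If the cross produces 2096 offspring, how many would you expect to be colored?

Cross: AaBb × AaBb — consider each gene separately:
A gene: Aa × Aa → 1 AA, 2 Aa, 1 aa → 3 A_ : 1 aa (out of 4)
B gene: Bb × Bb → 1 BB, 2 Bb, 1 bb → 3 B_ : 1 bb (out of 4)
Genotype classes (out of 4 × 4 = 16): A_B_ = 3×3 = 9; A_bb = 3×1 = 3; aaB_ = 1×3 = 3; aabb = 1×1 = 1
Apply the phenotype rules: A_B_ (9) + A_bb (3) + aaB_ (3) → colored; aabb (1) → white
Phenotype counts (out of 16): 15 colored, 1 white
colored: 15 out of 16 → fraction 15/16
Expected count = 15/16 × 2096 = 1965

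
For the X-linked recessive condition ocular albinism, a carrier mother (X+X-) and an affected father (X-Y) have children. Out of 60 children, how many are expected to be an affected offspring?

Cross: X+X- × X-Y
Offspring: 1 X+X-, 1 X+Y, 1 X-X-, 1 X-Y
Probability of an affected offspring: 2/4 = 1/2
Expected count = 1/2 × 60 = 30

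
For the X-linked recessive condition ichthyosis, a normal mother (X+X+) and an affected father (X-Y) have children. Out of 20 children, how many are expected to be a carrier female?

Cross: X+X+ × X-Y
Offspring: 2 X+X-, 2 X+Y
Probability of a carrier female: 2/4 = 1/2
Expected count = 1/2 × 20 = 10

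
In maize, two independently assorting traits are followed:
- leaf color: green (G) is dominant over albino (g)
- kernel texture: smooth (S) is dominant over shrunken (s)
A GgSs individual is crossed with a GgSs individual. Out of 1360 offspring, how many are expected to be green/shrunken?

Dihybrid cross GgSs × GgSs — consider each gene separately:
leaf color: Gg × Gg → 1 GG, 2 Gg, 1 gg → 3 G_ : 1 gg (out of 4)
kernel texture: Ss × Ss → 1 SS, 2 Ss, 1 ss → 3 S_ : 1 ss (out of 4)
Combine (counts out of 4 × 4 = 16): green/smooth (G_S_) = 3×3 = 9; green/shrunken (G_ss) = 3×1 = 3; albino/smooth (ggS_) = 1×3 = 3; albino/shrunken (ggss) = 1×1 = 1
Phenotype counts (out of 16): 9 green/smooth, 3 green/shrunken, 3 albino/smooth, 1 albino/shrunken
green/shrunken: 3 out of 16 → fraction 3/16
Expected count = 3/16 × 1360 = 255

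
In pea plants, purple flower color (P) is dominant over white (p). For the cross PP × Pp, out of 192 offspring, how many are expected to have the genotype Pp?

Punnett square for PP × Pp:
Offspring genotypes: 2 PP, 2 Pp
Total offspring: 4
Count with target: 2
Probability: 2/4 = 1/2
Expected count = 1/2 × 192 = 96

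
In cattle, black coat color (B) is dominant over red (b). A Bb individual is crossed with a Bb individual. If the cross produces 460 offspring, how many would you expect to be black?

Punnett square for Bb × Bb:
Offspring genotypes: 1 BB, 2 Bb, 1 bb
black: 3, red: 1
black: 3 out of 4 → fraction 3/4
Expected count = 3/4 × 460 = 345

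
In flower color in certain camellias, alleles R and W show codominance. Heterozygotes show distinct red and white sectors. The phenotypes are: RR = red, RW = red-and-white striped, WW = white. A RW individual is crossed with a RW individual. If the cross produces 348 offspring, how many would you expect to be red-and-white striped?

Punnett square for RW × RW:
Offspring genotypes: 1 RR, 2 RW, 1 WW
Phenotype counts: 1 red, 2 red-and-white striped, 1 white
red-and-white striped: 2 out of 4 → fraction 1/2
Expected count = 1/2 × 348 = 174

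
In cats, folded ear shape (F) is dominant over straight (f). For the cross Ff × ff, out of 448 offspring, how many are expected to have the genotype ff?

Punnett square for Ff × ff:
Offspring genotypes: 2 Ff, 2 ff
Total offspring: 4
Count with target: 2
Probability: 2/4 = 1/2
Expected count = 1/2 × 448 = 224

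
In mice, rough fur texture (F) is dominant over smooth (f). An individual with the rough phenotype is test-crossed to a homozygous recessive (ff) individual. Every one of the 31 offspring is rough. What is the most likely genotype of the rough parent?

Test cross: ? × ff
All offspring are rough.
If the unknown parent were heterozygous (Ff), about half of 31 offspring would be smooth; none are. The unknown parent is most likely homozygous dominant (FF).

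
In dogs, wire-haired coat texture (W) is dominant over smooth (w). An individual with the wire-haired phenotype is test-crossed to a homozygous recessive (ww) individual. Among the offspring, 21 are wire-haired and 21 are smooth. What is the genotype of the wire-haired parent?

Test cross: ? × ww
Offspring: 21 wire-haired, 21 smooth — approximately 1:1.
A 1:1 ratio in a test cross indicates the unknown parent is heterozygous (Ww).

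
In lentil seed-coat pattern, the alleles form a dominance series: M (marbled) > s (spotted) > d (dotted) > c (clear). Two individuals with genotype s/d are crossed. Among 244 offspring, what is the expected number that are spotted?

Cross: s/d × s/d
Allele dominance: M > s > d > c
Offspring genotypes: 1 s/s, 2 s/d, 1 d/d
Phenotype counts: 3 spotted, 1 dotted
spotted: 3 out of 4 → fraction 3/4
Expected count = 3/4 × 244 = 183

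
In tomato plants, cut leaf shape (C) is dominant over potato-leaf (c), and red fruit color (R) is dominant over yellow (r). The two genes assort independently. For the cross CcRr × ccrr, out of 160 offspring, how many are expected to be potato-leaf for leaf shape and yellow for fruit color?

Dihybrid cross CcRr × ccrr — consider each gene separately:
leaf shape: Cc × cc → 2 Cc, 2 cc → 2 C_ : 2 cc (out of 4)
fruit color: Rr × rr → 2 Rr, 2 rr → 2 R_ : 2 rr (out of 4)
Looking for: potato-leaf (cc) and yellow (rr)
P(potato-leaf) = 2/4, P(yellow) = 2/4
P(both) = 2/4 × 2/4 = 4/16 = 1/4
Expected count = 1/4 × 160 = 40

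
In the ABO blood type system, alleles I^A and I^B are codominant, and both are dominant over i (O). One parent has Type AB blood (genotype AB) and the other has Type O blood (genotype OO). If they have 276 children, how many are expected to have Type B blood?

Cross: AB × OO
Possible offspring genotypes: 2 AO, 2 BO
Blood type counts: 2 Type A, 2 Type B
Probability of Type B: 2/4 = 1/2
Expected count = 1/2 × 276 = 138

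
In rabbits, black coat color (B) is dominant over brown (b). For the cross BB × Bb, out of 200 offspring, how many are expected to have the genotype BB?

Punnett square for BB × Bb:
Offspring genotypes: 2 BB, 2 Bb
Total offspring: 4
Count with target: 2
Probability: 2/4 = 1/2
Expected count = 1/2 × 200 = 100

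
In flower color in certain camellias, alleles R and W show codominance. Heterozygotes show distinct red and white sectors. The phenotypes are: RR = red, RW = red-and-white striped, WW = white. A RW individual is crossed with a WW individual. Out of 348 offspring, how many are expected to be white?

Punnett square for RW × WW:
Offspring genotypes: 2 RW, 2 WW
Phenotype counts: 2 red-and-white striped, 2 white
white: 2 out of 4 → fraction 1/2
Expected count = 1/2 × 348 = 174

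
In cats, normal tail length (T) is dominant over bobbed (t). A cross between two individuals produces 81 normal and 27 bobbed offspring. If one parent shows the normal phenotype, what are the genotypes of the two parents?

Observed offspring: 81 normal, 27 bobbed
The observed ratio simplifies to 3:1. Bobbed (tt) offspring appear, so each parent must contribute one t allele. The parent stated to show normal carries T, so it is Tt. The other parent is then either Tt or tt: Tt × tt would give a 1:1 split, whereas Tt × Tt gives 3:1 — matching the data. So both parents are heterozygous (Tt × Tt).
Parent genotypes: Tt × Tt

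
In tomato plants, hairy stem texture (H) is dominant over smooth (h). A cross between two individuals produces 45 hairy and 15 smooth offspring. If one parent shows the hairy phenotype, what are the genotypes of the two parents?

Observed offspring: 45 hairy, 15 smooth
The observed ratio simplifies to 3:1. Smooth (hh) offspring appear, so each parent must contribute one h allele. The parent stated to show hairy carries H, so it is Hh. The other parent is then either Hh or hh: Hh × hh would give a 1:1 split, whereas Hh × Hh gives 3:1 — matching the data. So both parents are heterozygous (Hh × Hh).
Parent genotypes: Hh × Hh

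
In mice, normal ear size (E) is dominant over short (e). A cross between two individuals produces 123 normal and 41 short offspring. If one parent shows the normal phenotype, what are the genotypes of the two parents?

Observed offspring: 123 normal, 41 short
The observed ratio simplifies to 3:1. Short (ee) offspring appear, so each parent must contribute one e allele. The parent stated to show normal carries E, so it is Ee. The other parent is then either Ee or ee: Ee × ee would give a 1:1 split, whereas Ee × Ee gives 3:1 — matching the data. So both parents are heterozygous (Ee × Ee).
Parent genotypes: Ee × Ee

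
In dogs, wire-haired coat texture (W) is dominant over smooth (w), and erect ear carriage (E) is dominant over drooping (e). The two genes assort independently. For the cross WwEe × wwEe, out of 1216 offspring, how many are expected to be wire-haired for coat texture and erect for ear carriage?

Dihybrid cross WwEe × wwEe — consider each gene separately:
coat texture: Ww × ww → 2 Ww, 2 ww → 2 W_ : 2 ww (out of 4)
ear carriage: Ee × Ee → 1 EE, 2 Ee, 1 ee → 3 E_ : 1 ee (out of 4)
Looking for: wire-haired (W_) and erect (E_)
P(wire-haired) = 2/4, P(erect) = 3/4
P(both) = 2/4 × 3/4 = 6/16 = 3/8
Expected count = 3/8 × 1216 = 456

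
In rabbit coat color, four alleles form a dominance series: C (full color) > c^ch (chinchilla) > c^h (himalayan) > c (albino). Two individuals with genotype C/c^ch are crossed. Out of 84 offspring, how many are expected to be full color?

Cross: C/c^ch × C/c^ch
Allele dominance: C > c^ch > c^h > c
Offspring genotypes: 1 C/C, 2 C/c^ch, 1 c^ch/c^ch
Phenotype counts: 3 full color, 1 chinchilla
full color: 3 out of 4 → fraction 3/4
Expected count = 3/4 × 84 = 63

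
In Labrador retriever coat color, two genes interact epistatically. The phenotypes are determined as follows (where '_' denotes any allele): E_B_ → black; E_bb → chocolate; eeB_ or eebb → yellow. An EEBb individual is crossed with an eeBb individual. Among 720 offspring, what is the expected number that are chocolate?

Cross: EEBb × eeBb — consider each gene separately:
E gene: EE × ee → 4 Ee → 4 E_ (out of 4)
B gene: Bb × Bb → 1 BB, 2 Bb, 1 bb → 3 B_ : 1 bb (out of 4)
Genotype classes (out of 4 × 4 = 16): E_B_ = 4×3 = 12; E_bb = 4×1 = 4
Apply the phenotype rules: E_B_ (12) → black; E_bb (4) → chocolate
Phenotype counts (out of 16): 12 black, 4 chocolate
chocolate: 4 out of 16 → fraction 1/4
Expected count = 1/4 × 720 = 180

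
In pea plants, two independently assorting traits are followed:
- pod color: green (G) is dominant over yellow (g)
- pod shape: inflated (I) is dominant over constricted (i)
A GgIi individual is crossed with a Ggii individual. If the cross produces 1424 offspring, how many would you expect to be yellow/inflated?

Dihybrid cross GgIi × Ggii — consider each gene separately:
pod color: Gg × Gg → 1 GG, 2 Gg, 1 gg → 3 G_ : 1 gg (out of 4)
pod shape: Ii × ii → 2 Ii, 2 ii → 2 I_ : 2 ii (out of 4)
Combine (counts out of 4 × 4 = 16): green/inflated (G_I_) = 3×2 = 6; green/constricted (G_ii) = 3×2 = 6; yellow/inflated (ggI_) = 1×2 = 2; yellow/constricted (ggii) = 1×2 = 2
Phenotype counts (out of 16): 6 green/inflated, 6 green/constricted, 2 yellow/inflated, 2 yellow/constricted
yellow/inflated: 2 out of 16 → fraction 1/8
Expected count = 1/8 × 1424 = 178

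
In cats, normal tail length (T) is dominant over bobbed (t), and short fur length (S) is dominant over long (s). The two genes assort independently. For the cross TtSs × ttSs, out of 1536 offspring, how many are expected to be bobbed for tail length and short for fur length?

Dihybrid cross TtSs × ttSs — consider each gene separately:
tail length: Tt × tt → 2 Tt, 2 tt → 2 T_ : 2 tt (out of 4)
fur length: Ss × Ss → 1 SS, 2 Ss, 1 ss → 3 S_ : 1 ss (out of 4)
Looking for: bobbed (tt) and short (S_)
P(bobbed) = 2/4, P(short) = 3/4
P(both) = 2/4 × 3/4 = 6/16 = 3/8
Expected count = 3/8 × 1536 = 576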